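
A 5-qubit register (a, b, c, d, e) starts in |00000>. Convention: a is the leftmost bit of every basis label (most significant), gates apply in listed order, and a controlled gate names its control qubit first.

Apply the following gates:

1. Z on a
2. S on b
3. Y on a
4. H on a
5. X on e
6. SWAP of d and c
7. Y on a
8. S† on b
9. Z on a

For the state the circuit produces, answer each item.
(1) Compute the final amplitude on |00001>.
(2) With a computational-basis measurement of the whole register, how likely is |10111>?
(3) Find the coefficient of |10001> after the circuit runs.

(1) |00001> carries amplitude -sqrt(2)/2 in the final state.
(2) The probability of measuring |10111> is 0.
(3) The final state's coefficient on |10001> equals sqrt(2)/2.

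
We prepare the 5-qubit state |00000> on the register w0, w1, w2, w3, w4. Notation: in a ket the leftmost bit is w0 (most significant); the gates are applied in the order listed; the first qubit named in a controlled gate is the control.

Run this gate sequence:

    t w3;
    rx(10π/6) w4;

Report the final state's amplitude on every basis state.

The final amplitudes are -sqrt(3)/2 on |00000>, -I/2 on |00001>, and 0 on every other basis state.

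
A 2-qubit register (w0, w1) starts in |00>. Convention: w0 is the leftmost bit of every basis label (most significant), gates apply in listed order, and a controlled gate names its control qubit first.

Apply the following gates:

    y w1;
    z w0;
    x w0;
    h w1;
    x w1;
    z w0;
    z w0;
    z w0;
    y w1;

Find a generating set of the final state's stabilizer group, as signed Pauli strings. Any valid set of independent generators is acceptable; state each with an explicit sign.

The final state is stabilized by the group generated by +IX, -ZI; other independent generating sets are equally valid.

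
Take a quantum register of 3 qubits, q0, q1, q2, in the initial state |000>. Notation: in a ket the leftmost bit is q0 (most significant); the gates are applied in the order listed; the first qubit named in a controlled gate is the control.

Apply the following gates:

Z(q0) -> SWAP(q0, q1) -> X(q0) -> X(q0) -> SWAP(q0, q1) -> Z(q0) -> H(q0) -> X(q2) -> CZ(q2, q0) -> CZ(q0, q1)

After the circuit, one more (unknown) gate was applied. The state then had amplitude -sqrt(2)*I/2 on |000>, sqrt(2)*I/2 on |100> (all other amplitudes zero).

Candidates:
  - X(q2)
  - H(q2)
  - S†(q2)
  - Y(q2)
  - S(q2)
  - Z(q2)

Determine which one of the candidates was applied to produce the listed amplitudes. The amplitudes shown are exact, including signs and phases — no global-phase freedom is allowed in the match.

The applied gate was Y(q2). Key observation: steps 1-6 multiply out to the identity, so the circuit reduces to the remaining gates.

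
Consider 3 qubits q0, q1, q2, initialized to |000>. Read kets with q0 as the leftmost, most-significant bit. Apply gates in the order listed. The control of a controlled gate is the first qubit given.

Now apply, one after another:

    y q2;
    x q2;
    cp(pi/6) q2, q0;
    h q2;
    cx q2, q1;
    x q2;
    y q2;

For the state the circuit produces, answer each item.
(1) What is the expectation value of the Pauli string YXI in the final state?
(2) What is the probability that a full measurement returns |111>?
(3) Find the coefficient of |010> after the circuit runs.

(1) In the final state, YXI has expectation 0.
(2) The probability of measuring |111> is 0.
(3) The amplitude on |010> is 0.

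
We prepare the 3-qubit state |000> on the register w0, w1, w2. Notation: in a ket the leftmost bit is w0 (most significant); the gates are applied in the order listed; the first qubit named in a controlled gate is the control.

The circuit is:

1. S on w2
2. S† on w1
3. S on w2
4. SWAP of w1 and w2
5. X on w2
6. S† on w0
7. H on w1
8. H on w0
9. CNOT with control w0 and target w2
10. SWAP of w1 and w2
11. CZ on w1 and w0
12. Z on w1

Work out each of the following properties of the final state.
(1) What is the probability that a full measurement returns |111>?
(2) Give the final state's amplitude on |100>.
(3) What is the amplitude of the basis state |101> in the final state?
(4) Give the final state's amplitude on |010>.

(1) Outcome |111> occurs with probability 0.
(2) The amplitude on |100> is 1/2.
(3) The final state's coefficient on |101> equals 1/2.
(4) |010> carries amplitude -1/2 in the final state.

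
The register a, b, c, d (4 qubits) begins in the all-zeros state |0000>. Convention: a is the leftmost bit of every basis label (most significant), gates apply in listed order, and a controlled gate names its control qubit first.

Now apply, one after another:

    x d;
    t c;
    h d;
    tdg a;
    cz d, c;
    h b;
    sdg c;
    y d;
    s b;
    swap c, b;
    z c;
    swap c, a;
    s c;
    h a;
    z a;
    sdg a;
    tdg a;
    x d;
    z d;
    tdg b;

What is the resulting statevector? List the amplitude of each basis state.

The resulting statevector has amplitude sqrt(2)*(1 + I)/4 on |0000>, sqrt(2)*(-1 - I)/4 on |0001>, -1/2 on |1000>, 1/2 on |1001>, and 0 on every other basis state.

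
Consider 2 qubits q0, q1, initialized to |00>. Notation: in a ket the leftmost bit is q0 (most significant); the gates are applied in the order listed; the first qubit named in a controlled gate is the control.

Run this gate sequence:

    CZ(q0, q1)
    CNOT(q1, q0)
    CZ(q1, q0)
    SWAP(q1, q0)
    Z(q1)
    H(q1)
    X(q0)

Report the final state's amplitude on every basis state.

After the circuit, the state carries amplitude 0 on |00>, 0 on |01>, sqrt(2)/2 on |10>, sqrt(2)/2 on |11>.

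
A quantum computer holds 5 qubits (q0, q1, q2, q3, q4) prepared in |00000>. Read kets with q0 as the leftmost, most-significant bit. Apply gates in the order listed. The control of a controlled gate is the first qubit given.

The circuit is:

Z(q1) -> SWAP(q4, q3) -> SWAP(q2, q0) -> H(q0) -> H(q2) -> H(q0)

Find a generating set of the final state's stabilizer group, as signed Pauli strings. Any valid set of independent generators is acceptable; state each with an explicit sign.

One valid set of independent stabilizer generators is +IIXII, +ZIIII, +IZIII, +IIIZI, +IIIIZ (any independent generating set of the same group is equally correct).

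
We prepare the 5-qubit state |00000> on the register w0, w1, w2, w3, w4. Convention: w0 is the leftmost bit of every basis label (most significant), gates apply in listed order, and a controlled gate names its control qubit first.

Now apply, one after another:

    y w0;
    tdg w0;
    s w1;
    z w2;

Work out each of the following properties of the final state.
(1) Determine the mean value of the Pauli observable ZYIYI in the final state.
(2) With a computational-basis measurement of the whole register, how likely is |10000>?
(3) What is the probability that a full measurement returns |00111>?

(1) In the final state, ZYIYI has expectation 0.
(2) Outcome |10000> occurs with probability 1.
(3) The probability of measuring |00111> is 0.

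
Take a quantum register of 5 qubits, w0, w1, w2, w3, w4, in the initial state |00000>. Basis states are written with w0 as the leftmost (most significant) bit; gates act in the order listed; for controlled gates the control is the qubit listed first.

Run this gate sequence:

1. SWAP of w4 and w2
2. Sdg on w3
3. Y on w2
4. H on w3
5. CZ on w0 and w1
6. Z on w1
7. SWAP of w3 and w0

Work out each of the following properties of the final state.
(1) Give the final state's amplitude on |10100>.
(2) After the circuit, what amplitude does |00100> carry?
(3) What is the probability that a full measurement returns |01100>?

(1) The final state's coefficient on |10100> equals sqrt(2)*I/2.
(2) The amplitude on |00100> is sqrt(2)*I/2.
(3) Outcome |01100> occurs with probability 0.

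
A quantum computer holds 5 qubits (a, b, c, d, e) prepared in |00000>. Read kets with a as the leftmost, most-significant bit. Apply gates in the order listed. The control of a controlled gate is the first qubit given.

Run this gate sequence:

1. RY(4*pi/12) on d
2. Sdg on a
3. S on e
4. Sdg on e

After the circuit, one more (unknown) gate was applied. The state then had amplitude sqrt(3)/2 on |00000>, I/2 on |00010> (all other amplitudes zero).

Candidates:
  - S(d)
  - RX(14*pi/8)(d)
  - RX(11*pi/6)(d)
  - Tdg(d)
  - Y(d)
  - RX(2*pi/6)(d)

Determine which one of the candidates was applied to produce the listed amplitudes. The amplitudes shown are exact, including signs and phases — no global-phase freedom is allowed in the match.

It was S(d) that produced the state shown. Key observation: gates 3-4 undo each other exactly, leaving only the rest of the circuit to track.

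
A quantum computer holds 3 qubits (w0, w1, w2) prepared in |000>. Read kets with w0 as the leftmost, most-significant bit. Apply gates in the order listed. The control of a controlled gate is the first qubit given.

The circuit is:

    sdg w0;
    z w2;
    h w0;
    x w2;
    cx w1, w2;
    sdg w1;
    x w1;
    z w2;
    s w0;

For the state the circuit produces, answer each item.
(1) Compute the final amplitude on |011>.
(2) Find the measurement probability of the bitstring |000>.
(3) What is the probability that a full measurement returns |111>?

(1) |011> carries amplitude -sqrt(2)/2 in the final state.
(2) The probability of measuring |000> is 0.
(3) Outcome |111> occurs with probability 1/2.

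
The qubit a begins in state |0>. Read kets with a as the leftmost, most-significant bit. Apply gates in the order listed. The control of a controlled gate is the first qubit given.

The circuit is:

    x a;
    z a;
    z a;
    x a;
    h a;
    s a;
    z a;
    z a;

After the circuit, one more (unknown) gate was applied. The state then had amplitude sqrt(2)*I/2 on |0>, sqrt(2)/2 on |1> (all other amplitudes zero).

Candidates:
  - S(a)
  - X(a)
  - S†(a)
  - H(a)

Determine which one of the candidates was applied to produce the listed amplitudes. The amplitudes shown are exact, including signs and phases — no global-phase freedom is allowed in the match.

The unique candidate consistent with the amplitudes is X(a). Key observation: gates 1-4 undo each other exactly, leaving only the rest of the circuit to track.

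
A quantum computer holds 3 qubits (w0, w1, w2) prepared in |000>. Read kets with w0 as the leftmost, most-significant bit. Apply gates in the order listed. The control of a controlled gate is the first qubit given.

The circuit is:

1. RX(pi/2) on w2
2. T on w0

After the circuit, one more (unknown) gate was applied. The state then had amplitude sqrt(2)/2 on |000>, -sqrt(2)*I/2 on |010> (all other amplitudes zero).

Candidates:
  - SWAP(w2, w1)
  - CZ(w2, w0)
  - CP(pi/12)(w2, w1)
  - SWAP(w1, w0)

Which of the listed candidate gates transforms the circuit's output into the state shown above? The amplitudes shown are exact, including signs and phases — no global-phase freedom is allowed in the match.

The applied gate was SWAP(w2, w1).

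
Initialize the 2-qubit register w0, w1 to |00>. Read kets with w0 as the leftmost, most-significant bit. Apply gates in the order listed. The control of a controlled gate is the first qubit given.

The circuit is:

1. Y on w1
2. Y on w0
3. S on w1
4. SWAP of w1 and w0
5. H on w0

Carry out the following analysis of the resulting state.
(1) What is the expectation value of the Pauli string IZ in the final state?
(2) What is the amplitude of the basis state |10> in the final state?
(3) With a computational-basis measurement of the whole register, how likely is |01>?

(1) The expectation value of IZ is -1.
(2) |10> carries amplitude 0 in the final state.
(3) Outcome |01> occurs with probability 1/2.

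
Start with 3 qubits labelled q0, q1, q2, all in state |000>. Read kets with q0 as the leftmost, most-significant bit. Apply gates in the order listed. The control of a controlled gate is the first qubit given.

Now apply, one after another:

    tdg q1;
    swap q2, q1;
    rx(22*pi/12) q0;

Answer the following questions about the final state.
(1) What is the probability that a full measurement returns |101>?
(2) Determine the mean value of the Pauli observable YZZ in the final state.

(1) Outcome |101> occurs with probability 0.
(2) The observable YZZ averages to 1/2.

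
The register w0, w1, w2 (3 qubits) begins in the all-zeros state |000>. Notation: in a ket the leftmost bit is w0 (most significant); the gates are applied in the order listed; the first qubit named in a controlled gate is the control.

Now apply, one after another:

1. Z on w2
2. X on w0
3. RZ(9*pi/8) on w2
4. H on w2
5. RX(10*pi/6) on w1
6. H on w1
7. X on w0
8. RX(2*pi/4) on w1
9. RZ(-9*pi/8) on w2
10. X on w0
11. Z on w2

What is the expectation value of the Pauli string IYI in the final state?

The expectation value of IYI is 0.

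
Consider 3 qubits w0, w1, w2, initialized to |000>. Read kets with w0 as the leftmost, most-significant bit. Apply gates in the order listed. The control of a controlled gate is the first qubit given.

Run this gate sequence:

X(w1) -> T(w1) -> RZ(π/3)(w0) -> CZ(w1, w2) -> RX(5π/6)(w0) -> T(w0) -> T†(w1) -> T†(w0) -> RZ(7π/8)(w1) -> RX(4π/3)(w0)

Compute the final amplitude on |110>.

|110> carries amplitude (-sqrt(2) + sqrt(6))*exp(37*I*pi/48)/4 in the final state.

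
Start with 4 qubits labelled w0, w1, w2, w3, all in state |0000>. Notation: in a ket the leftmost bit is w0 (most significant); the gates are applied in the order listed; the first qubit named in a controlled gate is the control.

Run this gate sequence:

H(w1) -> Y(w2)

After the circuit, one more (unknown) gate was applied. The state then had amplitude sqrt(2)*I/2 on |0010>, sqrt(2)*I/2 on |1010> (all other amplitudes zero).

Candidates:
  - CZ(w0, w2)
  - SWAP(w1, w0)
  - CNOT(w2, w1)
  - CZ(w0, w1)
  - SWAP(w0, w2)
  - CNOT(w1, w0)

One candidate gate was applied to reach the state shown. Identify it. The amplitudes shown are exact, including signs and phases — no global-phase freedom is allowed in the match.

The unique candidate consistent with the amplitudes is SWAP(w1, w0).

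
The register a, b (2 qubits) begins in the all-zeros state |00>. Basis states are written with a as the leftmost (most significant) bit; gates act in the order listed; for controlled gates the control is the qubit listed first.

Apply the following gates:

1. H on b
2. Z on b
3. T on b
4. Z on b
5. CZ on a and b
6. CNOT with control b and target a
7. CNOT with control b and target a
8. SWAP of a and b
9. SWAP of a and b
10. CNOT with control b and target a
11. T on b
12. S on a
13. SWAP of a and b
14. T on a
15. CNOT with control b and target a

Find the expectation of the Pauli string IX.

The observable IX averages to -sqrt(2)/2. Key observation: steps 7-10 multiply out to the identity, so the circuit reduces to the remaining gates.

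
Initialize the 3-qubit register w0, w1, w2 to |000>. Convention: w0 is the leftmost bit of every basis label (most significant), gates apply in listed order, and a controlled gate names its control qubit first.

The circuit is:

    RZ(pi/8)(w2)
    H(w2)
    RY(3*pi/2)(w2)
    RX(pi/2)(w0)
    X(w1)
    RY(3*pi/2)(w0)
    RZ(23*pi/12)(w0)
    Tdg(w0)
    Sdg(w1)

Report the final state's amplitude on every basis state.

After the circuit, the state carries amplitude (1 - I)*exp(23*I*pi/48)/2 on |010>, (-1 - I)*exp(7*I*pi/48)/2 on |110>, and 0 on every other basis state.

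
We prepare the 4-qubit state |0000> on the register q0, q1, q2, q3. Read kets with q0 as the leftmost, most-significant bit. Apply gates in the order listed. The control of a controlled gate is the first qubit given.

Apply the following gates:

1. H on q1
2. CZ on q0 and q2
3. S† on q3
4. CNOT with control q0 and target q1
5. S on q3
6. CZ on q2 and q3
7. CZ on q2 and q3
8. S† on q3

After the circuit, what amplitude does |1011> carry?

The final state's coefficient on |1011> equals 0. Key observation: gates 5-8 undo each other exactly, leaving only the rest of the circuit to track.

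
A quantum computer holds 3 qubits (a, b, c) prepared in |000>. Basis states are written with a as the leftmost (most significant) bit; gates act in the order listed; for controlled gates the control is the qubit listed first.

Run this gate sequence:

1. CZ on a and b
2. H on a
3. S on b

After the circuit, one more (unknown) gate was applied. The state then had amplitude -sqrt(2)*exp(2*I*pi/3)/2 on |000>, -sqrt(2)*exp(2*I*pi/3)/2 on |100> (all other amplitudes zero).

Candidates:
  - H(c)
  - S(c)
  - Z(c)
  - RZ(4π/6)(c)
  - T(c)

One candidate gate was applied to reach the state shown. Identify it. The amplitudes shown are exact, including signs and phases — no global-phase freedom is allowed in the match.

The unique candidate consistent with the amplitudes is RZ(4π/6)(c).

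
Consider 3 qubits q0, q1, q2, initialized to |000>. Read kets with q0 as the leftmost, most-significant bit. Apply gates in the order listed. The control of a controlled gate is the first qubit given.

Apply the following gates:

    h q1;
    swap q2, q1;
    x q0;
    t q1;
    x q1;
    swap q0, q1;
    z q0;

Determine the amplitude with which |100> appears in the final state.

The final state's coefficient on |100> equals 0.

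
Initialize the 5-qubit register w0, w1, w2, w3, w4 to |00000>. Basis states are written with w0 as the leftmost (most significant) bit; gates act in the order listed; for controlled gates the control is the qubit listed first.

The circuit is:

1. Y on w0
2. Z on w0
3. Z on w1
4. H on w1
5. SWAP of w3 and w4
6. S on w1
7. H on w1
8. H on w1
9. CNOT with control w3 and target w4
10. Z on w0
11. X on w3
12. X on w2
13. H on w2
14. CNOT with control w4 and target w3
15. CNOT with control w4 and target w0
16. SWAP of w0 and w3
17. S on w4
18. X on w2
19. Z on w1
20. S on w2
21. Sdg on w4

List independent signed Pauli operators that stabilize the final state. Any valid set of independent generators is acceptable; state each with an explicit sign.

The final state is stabilized by the group generated by -IYIII, -IIYII, -ZIIII, -IIIZI, +IIIIZ; other independent generating sets are equally valid. Key observation: the block from step 7 through step 8 cancels to the identity and can be dropped.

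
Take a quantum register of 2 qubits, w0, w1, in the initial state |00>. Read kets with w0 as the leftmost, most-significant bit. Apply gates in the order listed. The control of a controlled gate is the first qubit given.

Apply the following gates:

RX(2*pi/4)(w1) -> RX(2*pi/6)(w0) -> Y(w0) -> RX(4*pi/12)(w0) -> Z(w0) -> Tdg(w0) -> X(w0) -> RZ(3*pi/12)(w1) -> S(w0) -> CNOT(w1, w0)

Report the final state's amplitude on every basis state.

The final amplitudes are -sqrt(2)*exp(I*pi/8)/2 on |00>, 0 on |01>, 0 on |10>, sqrt(2)*exp(7*I*pi/8)/2 on |11>.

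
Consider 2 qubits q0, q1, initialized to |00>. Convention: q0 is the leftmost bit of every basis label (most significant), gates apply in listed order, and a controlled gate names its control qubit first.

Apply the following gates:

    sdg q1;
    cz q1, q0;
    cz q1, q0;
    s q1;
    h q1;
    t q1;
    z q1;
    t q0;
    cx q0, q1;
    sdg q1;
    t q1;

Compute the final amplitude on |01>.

The amplitude on |01> is -sqrt(2)/2.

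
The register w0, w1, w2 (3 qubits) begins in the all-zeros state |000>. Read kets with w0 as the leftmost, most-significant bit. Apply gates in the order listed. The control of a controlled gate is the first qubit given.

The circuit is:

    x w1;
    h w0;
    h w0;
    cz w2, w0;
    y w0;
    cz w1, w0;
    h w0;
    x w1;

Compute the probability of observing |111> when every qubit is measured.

The probability of measuring |111> is 0.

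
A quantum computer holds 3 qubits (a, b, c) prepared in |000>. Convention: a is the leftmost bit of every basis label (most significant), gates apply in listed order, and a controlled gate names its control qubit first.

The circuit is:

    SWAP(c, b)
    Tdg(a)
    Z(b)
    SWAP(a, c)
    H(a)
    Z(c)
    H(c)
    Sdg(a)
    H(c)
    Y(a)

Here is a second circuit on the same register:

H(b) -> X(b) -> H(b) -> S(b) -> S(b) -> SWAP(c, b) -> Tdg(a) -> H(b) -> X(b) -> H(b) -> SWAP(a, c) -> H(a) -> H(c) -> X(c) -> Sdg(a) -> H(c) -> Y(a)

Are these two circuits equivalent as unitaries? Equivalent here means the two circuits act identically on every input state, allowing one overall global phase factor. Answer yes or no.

Yes — the two circuits implement the same unitary up to a global phase.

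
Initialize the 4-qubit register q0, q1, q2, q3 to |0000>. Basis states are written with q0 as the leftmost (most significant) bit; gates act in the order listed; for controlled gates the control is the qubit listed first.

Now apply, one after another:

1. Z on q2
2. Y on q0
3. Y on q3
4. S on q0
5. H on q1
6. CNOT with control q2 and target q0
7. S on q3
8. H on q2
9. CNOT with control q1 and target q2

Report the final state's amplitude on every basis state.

The final amplitudes are 1/2 on |1001>, 1/2 on |1011>, 1/2 on |1101>, 1/2 on |1111>, and 0 on every other basis state.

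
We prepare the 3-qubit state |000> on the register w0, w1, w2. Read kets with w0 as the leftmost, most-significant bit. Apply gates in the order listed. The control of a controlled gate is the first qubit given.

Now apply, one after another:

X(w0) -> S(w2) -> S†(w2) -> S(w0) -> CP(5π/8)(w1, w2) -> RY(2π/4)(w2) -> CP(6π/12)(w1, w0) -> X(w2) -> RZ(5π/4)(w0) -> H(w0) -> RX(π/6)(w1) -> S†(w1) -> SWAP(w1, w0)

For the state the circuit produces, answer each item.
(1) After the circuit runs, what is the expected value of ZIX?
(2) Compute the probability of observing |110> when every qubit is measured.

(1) In the final state, ZIX has expectation sqrt(3)/2.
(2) The probability of measuring |110> is 1/8 - sqrt(3)/16.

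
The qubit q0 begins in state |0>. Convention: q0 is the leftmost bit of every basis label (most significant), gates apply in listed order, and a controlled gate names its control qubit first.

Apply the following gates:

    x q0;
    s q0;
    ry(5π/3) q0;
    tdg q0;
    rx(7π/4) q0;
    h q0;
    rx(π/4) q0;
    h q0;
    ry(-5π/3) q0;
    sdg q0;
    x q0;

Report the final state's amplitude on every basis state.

The final amplitudes are (-sqrt(6) + 2*sqrt(3) + 3*sqrt(2) + 6 + (-2*sqrt(3) + sqrt(2) + 2 + sqrt(6) - sqrt(2)*I + sqrt(6)*I)*exp(I*pi/4) + sqrt(6)*I + 3*sqrt(2)*I)*exp(3*I*pi/4)/16 on |0>, (-3*sqrt(2) + sqrt(6) - 3*sqrt(2)*I - 2*sqrt(3)*I - sqrt(6)*I + 6*I - (-sqrt(6) - sqrt(2) - 2*sqrt(3)*I - sqrt(6)*I - 2*I + sqrt(2)*I)*exp(I*pi/4))*exp(3*I*pi/4)/16 on |1>.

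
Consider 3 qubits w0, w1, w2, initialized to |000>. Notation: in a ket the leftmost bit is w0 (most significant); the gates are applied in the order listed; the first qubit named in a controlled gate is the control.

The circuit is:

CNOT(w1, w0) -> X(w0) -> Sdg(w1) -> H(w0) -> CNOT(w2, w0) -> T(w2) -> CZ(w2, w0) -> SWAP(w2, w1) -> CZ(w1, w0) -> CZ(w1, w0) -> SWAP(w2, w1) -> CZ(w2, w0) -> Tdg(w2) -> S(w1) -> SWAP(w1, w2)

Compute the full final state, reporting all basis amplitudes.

The final amplitudes are sqrt(2)/2 on |000>, -sqrt(2)/2 on |100>, and 0 on every other basis state. Key observation: the block from step 6 through step 13 cancels to the identity and can be dropped.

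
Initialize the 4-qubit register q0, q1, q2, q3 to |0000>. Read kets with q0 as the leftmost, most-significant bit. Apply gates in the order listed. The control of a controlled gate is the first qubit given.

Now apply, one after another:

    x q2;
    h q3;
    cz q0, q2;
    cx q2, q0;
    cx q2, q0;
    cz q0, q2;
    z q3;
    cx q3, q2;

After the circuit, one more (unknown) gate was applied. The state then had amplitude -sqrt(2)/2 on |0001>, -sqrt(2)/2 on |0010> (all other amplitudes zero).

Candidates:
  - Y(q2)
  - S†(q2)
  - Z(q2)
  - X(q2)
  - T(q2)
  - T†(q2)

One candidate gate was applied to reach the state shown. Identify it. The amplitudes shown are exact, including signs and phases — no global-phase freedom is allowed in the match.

The applied gate was Z(q2). Key observation: the block from step 3 through step 6 cancels to the identity and can be dropped.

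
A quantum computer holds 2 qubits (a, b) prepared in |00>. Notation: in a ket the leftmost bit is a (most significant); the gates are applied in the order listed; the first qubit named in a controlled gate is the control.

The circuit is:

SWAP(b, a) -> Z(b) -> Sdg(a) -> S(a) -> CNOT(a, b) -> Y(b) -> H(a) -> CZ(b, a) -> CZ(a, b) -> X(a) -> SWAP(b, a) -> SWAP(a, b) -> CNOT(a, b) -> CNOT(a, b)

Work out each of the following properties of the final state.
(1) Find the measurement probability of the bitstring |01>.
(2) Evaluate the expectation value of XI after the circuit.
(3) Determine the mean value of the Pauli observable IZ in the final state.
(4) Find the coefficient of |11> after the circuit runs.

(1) Outcome |01> occurs with probability 1/2.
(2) The observable XI averages to 1.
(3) The observable IZ averages to -1.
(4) The amplitude on |11> is sqrt(2)*I/2.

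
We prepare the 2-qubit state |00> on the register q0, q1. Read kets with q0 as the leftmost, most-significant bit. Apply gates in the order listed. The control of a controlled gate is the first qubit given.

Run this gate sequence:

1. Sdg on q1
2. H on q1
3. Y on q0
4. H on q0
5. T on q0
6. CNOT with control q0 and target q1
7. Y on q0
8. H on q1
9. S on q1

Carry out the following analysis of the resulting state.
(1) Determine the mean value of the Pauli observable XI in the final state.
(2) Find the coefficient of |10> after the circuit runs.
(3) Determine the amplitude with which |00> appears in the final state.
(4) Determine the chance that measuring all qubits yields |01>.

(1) The expectation value of XI is sqrt(2)/2.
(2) |10> carries amplitude -sqrt(2)/2 in the final state.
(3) |00> carries amplitude -sqrt(2)*exp(I*pi/4)/2 in the final state.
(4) A full measurement returns |01> with probability 0.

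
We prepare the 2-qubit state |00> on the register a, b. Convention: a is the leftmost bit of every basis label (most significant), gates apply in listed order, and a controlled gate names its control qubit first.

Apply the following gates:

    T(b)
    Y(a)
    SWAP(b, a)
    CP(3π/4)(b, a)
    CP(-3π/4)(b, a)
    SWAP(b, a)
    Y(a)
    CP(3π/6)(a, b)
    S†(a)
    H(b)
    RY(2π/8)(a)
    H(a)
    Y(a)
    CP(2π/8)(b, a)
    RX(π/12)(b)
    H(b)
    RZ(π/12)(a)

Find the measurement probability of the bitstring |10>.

Outcome |10> occurs with probability sqrt(2)/4 + 3/8.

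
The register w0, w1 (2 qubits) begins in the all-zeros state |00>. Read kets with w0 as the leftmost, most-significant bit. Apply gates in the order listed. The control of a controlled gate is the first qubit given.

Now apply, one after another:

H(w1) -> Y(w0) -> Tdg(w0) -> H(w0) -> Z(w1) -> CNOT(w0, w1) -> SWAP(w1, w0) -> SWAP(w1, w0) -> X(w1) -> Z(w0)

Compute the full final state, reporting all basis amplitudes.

After the circuit, the state carries amplitude -exp(I*pi/4)/2 on |00>, exp(I*pi/4)/2 on |01>, exp(I*pi/4)/2 on |10>, -exp(I*pi/4)/2 on |11>.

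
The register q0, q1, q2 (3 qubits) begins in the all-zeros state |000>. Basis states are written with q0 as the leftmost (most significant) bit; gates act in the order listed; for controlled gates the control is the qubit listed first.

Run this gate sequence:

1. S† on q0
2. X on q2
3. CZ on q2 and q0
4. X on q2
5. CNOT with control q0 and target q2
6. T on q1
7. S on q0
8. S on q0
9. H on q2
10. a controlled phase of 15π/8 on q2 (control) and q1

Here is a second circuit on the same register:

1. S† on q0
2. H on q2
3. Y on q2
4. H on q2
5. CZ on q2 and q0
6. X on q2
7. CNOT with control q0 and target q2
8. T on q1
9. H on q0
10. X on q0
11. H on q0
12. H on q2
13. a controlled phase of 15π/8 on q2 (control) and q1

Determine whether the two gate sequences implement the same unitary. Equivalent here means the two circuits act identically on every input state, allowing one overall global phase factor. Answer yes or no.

No, they are not equivalent — no single phase factor reconciles the two unitaries.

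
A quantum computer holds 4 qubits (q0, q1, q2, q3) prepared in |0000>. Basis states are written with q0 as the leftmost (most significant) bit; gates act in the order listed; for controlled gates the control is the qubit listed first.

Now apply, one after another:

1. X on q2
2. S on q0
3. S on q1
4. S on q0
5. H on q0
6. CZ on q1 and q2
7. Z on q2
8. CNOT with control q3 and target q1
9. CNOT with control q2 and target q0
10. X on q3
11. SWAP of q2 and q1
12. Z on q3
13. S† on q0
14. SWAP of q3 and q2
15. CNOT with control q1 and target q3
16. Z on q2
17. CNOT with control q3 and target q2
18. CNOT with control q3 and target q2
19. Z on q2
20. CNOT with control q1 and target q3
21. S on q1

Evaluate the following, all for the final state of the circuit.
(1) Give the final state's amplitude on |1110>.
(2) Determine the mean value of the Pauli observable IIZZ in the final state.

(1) The final state's coefficient on |1110> equals sqrt(2)/2.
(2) The expectation value of IIZZ is -1.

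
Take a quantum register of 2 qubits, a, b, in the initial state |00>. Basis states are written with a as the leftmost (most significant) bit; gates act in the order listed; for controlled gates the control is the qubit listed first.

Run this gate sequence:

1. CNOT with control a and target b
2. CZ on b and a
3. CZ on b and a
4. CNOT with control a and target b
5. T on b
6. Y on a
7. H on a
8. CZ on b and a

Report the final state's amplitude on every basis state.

The resulting statevector has amplitude sqrt(2)*I/2 on |00>, 0 on |01>, -sqrt(2)*I/2 on |10>, 0 on |11>. Key observation: steps 1-4 multiply out to the identity, so the circuit reduces to the remaining gates.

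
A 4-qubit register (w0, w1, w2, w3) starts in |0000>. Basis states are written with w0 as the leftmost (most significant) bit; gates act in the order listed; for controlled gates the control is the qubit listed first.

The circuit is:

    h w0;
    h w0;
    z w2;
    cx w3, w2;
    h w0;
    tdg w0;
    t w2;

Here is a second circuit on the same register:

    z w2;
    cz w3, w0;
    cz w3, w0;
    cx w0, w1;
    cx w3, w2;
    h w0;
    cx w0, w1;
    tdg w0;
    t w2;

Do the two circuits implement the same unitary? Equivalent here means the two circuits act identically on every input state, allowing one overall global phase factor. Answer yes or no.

No — the two circuits implement different unitaries, even allowing a global phase.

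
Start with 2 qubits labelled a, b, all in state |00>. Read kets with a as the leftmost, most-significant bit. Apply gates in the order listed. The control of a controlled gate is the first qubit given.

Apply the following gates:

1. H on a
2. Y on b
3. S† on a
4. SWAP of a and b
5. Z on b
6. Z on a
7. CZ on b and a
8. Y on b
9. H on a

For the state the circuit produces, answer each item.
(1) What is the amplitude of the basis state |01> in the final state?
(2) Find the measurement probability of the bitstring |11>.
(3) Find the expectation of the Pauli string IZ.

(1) The final state's coefficient on |01> equals 1/2.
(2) A full measurement returns |11> with probability 1/4.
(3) The expectation value of IZ is 0.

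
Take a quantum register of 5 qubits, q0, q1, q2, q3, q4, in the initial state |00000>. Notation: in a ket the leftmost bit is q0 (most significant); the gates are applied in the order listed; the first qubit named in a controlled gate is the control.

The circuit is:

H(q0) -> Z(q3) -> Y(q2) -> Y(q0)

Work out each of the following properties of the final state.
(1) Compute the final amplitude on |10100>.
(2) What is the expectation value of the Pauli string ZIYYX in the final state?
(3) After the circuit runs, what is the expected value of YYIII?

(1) |10100> carries amplitude -sqrt(2)/2 in the final state.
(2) In the final state, ZIYYX has expectation 0.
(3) The expectation value of YYIII is 0.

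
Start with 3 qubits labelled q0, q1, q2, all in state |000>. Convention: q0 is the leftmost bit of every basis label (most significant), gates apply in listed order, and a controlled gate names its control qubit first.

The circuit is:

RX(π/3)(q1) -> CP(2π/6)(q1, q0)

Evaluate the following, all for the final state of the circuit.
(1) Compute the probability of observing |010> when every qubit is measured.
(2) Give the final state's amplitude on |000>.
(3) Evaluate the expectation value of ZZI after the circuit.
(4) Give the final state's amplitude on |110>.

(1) Outcome |010> occurs with probability 1/4.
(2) The final state's coefficient on |000> equals sqrt(3)/2.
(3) In the final state, ZZI has expectation 1/2.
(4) |110> carries amplitude 0 in the final state.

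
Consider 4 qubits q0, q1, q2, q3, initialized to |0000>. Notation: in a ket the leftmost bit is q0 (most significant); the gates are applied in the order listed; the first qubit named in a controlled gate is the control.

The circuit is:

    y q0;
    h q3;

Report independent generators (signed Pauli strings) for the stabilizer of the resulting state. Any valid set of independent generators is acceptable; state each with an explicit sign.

The stabilizer group can be generated by +IIIX, -ZIII, +IZII, +IIZI, among other valid generating sets.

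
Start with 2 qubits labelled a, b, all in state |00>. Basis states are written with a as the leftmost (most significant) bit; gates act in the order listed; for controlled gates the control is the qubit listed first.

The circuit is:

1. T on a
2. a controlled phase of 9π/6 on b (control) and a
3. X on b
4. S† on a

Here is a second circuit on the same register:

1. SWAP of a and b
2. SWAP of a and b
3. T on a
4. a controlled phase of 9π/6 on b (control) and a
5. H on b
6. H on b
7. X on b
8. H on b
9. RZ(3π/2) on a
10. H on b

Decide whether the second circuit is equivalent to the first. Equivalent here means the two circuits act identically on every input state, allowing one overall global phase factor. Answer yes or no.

Yes — the two circuits implement the same unitary up to a global phase.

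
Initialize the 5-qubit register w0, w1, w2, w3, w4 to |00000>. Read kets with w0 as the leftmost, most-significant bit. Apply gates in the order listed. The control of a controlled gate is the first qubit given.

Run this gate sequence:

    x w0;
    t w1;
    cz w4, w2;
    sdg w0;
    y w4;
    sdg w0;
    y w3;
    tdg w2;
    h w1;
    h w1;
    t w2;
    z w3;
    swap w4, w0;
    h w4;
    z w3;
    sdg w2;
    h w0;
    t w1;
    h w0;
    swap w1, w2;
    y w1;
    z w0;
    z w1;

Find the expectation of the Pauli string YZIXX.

In the final state, YZIXX has expectation 0. Key observation: steps 8-11 multiply out to the identity, so the circuit reduces to the remaining gates.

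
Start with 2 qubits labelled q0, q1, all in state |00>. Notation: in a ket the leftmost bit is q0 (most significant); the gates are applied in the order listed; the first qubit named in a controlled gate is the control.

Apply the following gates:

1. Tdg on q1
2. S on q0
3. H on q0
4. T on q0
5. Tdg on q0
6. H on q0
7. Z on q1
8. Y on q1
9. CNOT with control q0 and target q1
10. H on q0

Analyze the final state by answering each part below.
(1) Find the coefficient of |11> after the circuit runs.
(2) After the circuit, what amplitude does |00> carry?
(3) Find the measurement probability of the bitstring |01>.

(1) |11> carries amplitude sqrt(2)*I/2 in the final state.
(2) |00> carries amplitude 0 in the final state.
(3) The probability of measuring |01> is 1/2.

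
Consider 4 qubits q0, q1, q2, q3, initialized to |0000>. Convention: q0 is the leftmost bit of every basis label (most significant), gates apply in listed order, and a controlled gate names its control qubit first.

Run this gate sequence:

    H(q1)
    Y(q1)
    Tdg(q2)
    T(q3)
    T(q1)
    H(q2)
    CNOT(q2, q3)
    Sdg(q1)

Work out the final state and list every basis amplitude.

After the circuit, the state carries amplitude -I/2 on |0000>, -I/2 on |0011>, exp(I*pi/4)/2 on |0100>, exp(I*pi/4)/2 on |0111>, and 0 on every other basis state.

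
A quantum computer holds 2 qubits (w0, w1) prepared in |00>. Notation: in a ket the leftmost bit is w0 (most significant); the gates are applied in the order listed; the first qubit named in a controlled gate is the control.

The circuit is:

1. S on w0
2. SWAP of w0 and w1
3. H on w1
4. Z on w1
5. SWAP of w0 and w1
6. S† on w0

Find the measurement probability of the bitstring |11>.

A full measurement returns |11> with probability 0.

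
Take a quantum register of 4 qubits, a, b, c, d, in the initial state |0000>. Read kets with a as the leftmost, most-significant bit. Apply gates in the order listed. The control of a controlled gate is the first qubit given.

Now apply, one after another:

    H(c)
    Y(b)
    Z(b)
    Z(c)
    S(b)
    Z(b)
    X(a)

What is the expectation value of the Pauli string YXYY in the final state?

In the final state, YXYY has expectation 0.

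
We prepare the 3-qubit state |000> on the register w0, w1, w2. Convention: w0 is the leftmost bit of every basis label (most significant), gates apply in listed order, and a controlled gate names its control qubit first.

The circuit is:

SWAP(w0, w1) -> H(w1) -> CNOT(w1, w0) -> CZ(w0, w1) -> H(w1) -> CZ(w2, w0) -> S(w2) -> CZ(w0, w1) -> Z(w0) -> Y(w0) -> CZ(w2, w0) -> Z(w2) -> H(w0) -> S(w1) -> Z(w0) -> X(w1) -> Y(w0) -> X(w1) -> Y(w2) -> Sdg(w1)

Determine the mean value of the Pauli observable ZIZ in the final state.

The expectation value of ZIZ is -1.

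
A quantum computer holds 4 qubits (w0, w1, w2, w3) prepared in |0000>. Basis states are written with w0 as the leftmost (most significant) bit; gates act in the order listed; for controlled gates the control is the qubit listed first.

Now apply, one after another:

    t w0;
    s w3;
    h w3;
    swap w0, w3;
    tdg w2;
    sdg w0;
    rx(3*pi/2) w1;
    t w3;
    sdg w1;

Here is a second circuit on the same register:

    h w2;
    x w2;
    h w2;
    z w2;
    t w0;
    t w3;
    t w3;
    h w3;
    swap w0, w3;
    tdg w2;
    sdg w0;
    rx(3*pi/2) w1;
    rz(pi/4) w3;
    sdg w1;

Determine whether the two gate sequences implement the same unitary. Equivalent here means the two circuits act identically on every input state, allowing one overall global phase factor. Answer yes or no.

Yes, they are equivalent — the unitaries differ by at most a global phase.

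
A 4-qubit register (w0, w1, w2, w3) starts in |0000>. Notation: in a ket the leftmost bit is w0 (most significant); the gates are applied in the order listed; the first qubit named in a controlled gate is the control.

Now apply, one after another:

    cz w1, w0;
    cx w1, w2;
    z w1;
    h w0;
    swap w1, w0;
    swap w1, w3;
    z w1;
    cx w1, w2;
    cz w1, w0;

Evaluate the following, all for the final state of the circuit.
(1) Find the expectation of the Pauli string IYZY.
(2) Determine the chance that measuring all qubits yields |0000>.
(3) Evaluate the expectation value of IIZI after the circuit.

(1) In the final state, IYZY has expectation 0.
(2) Outcome |0000> occurs with probability 1/2.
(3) The observable IIZI averages to 1.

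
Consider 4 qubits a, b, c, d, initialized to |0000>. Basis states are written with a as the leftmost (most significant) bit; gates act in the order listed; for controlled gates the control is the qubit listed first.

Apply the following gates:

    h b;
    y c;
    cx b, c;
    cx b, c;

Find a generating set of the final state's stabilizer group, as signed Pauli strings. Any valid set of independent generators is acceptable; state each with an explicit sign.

The stabilizer group can be generated by +IXII, +ZIII, -IIZI, +IIIZ, among other valid generating sets.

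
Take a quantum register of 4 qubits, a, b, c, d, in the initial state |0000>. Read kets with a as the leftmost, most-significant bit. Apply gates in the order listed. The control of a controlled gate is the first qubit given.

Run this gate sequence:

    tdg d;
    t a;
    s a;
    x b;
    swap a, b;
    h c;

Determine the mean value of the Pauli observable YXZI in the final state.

The expectation value of YXZI is 0.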